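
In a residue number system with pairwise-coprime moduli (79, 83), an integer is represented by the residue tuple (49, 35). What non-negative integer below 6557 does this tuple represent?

From x ≡ 49 (mod 79) write x = 49 + 79t. Substituting into x ≡ 35 (mod 83) gives 79t ≡ 69 (mod 83), and since 79⁻¹ ≡ 62 (mod 83), t ≡ 45. Hence x ≡ 49 + 79·45 = 3604 (mod 6557).

3604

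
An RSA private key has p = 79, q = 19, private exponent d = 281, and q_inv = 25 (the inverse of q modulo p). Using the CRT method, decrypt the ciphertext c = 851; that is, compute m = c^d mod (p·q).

1276

d_p = d mod (p−1) = 281 mod 78 = 47; d_q = d mod (q−1) = 11.
m₁ = c^(d_p) mod p: c ≡ 61 (mod 79), and 61^47 mod 79 = 12.
m₂ = c^(d_q) mod q: c ≡ 15 (mod 19), and 15^11 mod 19 = 3.
h = q_inv·(m₁ − m₂) mod p = 25·(12 − 3) mod 79 = 67.
m = m₂ + h·q = 3 + 67·19 = 1276.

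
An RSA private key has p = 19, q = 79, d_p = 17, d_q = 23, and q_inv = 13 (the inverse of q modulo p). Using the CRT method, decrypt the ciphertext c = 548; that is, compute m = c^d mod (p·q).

1450

m₁ = c^(d_p) mod p: c ≡ 16 (mod 19), and 16^17 mod 19 = 6.
m₂ = c^(d_q) mod q: c ≡ 74 (mod 79), and 74^23 mod 79 = 28.
h = q_inv·(m₁ − m₂) mod p = 13·(6 − 28) mod 19 = 18.
m = m₂ + h·q = 28 + 18·79 = 1450.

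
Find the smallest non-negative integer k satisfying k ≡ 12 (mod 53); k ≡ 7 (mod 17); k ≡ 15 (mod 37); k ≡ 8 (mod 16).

524712

The moduli are pairwise coprime; N = 53·17·37·16 = 533392.
N/53 = 10064; 10064 ≡ 47 (mod 53); 47·44 ≡ 1, so inverse 44.
N/17 = 31376; 31376 ≡ 11 (mod 17); 11·14 ≡ 1, so inverse 14.
N/37 = 14416; 14416 ≡ 23 (mod 37); 23·29 ≡ 1, so inverse 29.
N/16 = 33337; 33337 ≡ 9 (mod 16); 9·9 ≡ 1, so inverse 9.
k ≡ 12·10064·44 + 7·31376·14 + 15·14416·29 + 8·33337·9 = 17059864.
17059864 mod 533392 = 524712.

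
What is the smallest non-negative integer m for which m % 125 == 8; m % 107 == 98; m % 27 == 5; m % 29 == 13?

The moduli are pairwise coprime; N = 125·107·27·29 = 10472625.
N/125 = 83781; 83781 ≡ 31 (mod 125); 31·121 ≡ 1, so inverse 121.
N/107 = 97875; 97875 ≡ 77 (mod 107); 77·82 ≡ 1, so inverse 82.
N/27 = 387875; 387875 ≡ 20 (mod 27); 20·23 ≡ 1, so inverse 23.
N/29 = 361125; 361125 ≡ 17 (mod 29); 17·12 ≡ 1, so inverse 12.
m ≡ 8·83781·121 + 98·97875·82 + 5·387875·23 + 13·361125·12 = 968564633.
968564633 mod 10472625 = 5083133.

5083133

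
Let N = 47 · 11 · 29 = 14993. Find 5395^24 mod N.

14936

Mod 47: 5395 ≡ 37; 37^24 ≡ 37 (mod 47).
Mod 11: 5395 ≡ 5; by Fermat, exponent reduces to 24 mod 10 = 4; 5^4 ≡ 9 (mod 11).
Mod 29: 5395 ≡ 1; 1^24 ≡ 1 (mod 29).
Combine by CRT: x ≡ 37 (mod 47), x ≡ 9 (mod 11), x ≡ 1 (mod 29) ⇒ x ≡ 14936 (mod 14993).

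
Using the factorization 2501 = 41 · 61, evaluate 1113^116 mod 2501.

Mod 41: 1113 ≡ 6; by Fermat, exponent reduces to 116 mod 40 = 36; 6^36 ≡ 23 (mod 41).
Mod 61: 1113 ≡ 15; by Fermat, exponent reduces to 116 mod 60 = 56; 15^56 ≡ 12 (mod 61).
Combine by CRT: x ≡ 23 (mod 41), x ≡ 12 (mod 61) ⇒ x ≡ 1171 (mod 2501).

1171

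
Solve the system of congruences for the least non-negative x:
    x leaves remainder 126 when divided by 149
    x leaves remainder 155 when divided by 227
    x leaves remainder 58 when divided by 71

1254557

The moduli are pairwise coprime; N = 149·227·71 = 2401433.
N/149 = 16117; 16117 ≡ 25 (mod 149); 25·6 ≡ 1, so inverse 6.
N/227 = 10579; 10579 ≡ 137 (mod 227); 137·58 ≡ 1, so inverse 58.
N/71 = 33823; 33823 ≡ 27 (mod 71); 27·50 ≡ 1, so inverse 50.
x ≡ 126·16117·6 + 155·10579·58 + 58·33823·50 = 205376362.
205376362 mod 2401433 = 1254557.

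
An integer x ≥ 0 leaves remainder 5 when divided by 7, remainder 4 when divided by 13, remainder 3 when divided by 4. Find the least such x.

From x ≡ 5 (mod 7) write x = 5 + 7t. Substituting into x ≡ 4 (mod 13) gives 7t ≡ 12 (mod 13), and since 7⁻¹ ≡ 2 (mod 13), t ≡ 11. Hence x ≡ 5 + 7·11 = 82 (mod 91).
From x ≡ 82 (mod 91) write x = 82 + 91t. Substituting into x ≡ 3 (mod 4) gives 91t ≡ 1 (mod 4), and since 3⁻¹ ≡ 3 (mod 4), t ≡ 3. Hence x ≡ 82 + 91·3 = 355 (mod 364).

355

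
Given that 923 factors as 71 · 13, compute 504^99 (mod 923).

Mod 71: 504 ≡ 7; by Fermat, exponent reduces to 99 mod 70 = 29; 7^29 ≡ 35 (mod 71).
Mod 13: 504 ≡ 10; by Fermat, exponent reduces to 99 mod 12 = 3; 10^3 ≡ 12 (mod 13).
Combine by CRT: x ≡ 35 (mod 71), x ≡ 12 (mod 13) ⇒ x ≡ 532 (mod 923).

532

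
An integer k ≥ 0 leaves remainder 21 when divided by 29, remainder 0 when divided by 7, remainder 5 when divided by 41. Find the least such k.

From k ≡ 21 (mod 29) write k = 21 + 29t. Substituting into k ≡ 0 (mod 7) gives 29t ≡ 0 (mod 7), and since 1⁻¹ ≡ 1 (mod 7), t ≡ 0. Hence k ≡ 21 + 29·0 = 21 (mod 203).
From k ≡ 21 (mod 203) write k = 21 + 203t. Substituting into k ≡ 5 (mod 41) gives 203t ≡ 25 (mod 41), and since 39⁻¹ ≡ 20 (mod 41), t ≡ 8. Hence k ≡ 21 + 203·8 = 1645 (mod 8323).

1645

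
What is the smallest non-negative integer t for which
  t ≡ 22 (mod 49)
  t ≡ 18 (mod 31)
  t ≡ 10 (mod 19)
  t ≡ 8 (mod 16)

The moduli are pairwise coprime; N = 49·31·19·16 = 461776.
N/49 = 9424; 9424 ≡ 16 (mod 49); 16·46 ≡ 1, so inverse 46.
N/31 = 14896; 14896 ≡ 16 (mod 31); 16·2 ≡ 1, so inverse 2.
N/19 = 24304; 24304 ≡ 3 (mod 19); 3·13 ≡ 1, so inverse 13.
N/16 = 28861; 28861 ≡ 13 (mod 16); 13·5 ≡ 1, so inverse 5.
t ≡ 22·9424·46 + 18·14896·2 + 10·24304·13 + 8·28861·5 = 14387304.
14387304 mod 461776 = 72248.

72248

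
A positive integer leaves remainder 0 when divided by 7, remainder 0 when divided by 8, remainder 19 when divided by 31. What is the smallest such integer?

112

The moduli are pairwise coprime; N = 7·8·31 = 1736.
N/7 = 248; 248 ≡ 3 (mod 7); 3·5 ≡ 1, so inverse 5.
N/8 = 217; 217 ≡ 1 (mod 8), inverse 1.
N/31 = 56; 56 ≡ 25 (mod 31); 25·5 ≡ 1, so inverse 5.
a ≡ 0·248·5 + 0·217·1 + 19·56·5 = 5320.
5320 mod 1736 = 112.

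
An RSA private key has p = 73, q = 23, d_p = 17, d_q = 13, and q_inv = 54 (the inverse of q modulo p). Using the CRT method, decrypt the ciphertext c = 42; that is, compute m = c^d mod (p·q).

1548

m₁ = c^(d_p) mod p: c ≡ 42 (mod 73), and 42^17 mod 73 = 15.
m₂ = c^(d_q) mod q: c ≡ 19 (mod 23), and 19^13 mod 23 = 7.
h = q_inv·(m₁ − m₂) mod p = 54·(15 − 7) mod 73 = 67.
m = m₂ + h·q = 7 + 67·23 = 1548.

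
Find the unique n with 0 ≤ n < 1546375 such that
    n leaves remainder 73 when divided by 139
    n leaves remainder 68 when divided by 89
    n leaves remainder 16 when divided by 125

172016

From n ≡ 73 (mod 139) write n = 73 + 139t. Substituting into n ≡ 68 (mod 89) gives 139t ≡ 84 (mod 89), and since 50⁻¹ ≡ 73 (mod 89), t ≡ 80. Hence n ≡ 73 + 139·80 = 11193 (mod 12371).
From n ≡ 11193 (mod 12371) write n = 11193 + 12371t. Substituting into n ≡ 16 (mod 125) gives 12371t ≡ 73 (mod 125), and since 121⁻¹ ≡ 31 (mod 125), t ≡ 13. Hence n ≡ 11193 + 12371·13 = 172016 (mod 1546375).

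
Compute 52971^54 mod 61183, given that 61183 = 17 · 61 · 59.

Mod 17: 52971 ≡ 16; by Fermat, exponent reduces to 54 mod 16 = 6; 16^6 ≡ 1 (mod 17).
Mod 61: 52971 ≡ 23; 23^54 ≡ 27 (mod 61).
Mod 59: 52971 ≡ 48; 48^54 ≡ 46 (mod 59).
Combine by CRT: x ≡ 1 (mod 17), x ≡ 27 (mod 61), x ≡ 46 (mod 59) ⇒ x ≡ 20401 (mod 61183).

20401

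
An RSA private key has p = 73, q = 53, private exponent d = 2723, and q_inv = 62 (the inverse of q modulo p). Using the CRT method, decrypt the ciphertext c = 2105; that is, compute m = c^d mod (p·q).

559

d_p = d mod (p−1) = 2723 mod 72 = 59; d_q = d mod (q−1) = 19.
m₁ = c^(d_p) mod p: c ≡ 61 (mod 73), and 61^59 mod 73 = 48.
m₂ = c^(d_q) mod q: c ≡ 38 (mod 53), and 38^19 mod 53 = 29.
h = q_inv·(m₁ − m₂) mod p = 62·(48 − 29) mod 73 = 10.
m = m₂ + h·q = 29 + 10·53 = 559.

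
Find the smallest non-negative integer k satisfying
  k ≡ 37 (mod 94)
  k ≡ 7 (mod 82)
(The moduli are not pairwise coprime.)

gcd(94, 82) = 2 and 2 | (7 − 37), so the pair is consistent; merging gives k ≡ 1729 (mod 3854), where 3854 = lcm(94, 82).
The solution is unique modulo lcm(94, 82) = 3854.

1729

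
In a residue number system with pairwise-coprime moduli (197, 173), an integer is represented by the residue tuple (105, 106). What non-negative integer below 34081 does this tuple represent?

27094

From x ≡ 105 (mod 197) write x = 105 + 197t. Substituting into x ≡ 106 (mod 173) gives 197t ≡ 1 (mod 173), and since 24⁻¹ ≡ 137 (mod 173), t ≡ 137. Hence x ≡ 105 + 197·137 = 27094 (mod 34081).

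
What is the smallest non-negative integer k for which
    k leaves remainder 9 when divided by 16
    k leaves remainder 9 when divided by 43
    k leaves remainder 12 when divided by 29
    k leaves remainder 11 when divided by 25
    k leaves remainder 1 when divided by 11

2032361

From k ≡ 9 (mod 16) write k = 9 + 16t. Substituting into k ≡ 9 (mod 43) gives 16t ≡ 0 (mod 43), and since 16⁻¹ ≡ 35 (mod 43), t ≡ 0. Hence k ≡ 9 + 16·0 = 9 (mod 688).
From k ≡ 9 (mod 688) write k = 9 + 688t. Substituting into k ≡ 12 (mod 29) gives 688t ≡ 3 (mod 29), and since 21⁻¹ ≡ 18 (mod 29), t ≡ 25. Hence k ≡ 9 + 688·25 = 17209 (mod 19952).
From k ≡ 17209 (mod 19952) write k = 17209 + 19952t. Substituting into k ≡ 11 (mod 25) gives 19952t ≡ 2 (mod 25), and since 2⁻¹ ≡ 13 (mod 25), t ≡ 1. Hence k ≡ 17209 + 19952·1 = 37161 (mod 498800).
From k ≡ 37161 (mod 498800) write k = 37161 + 498800t. Substituting into k ≡ 1 (mod 11) gives 498800t ≡ 9 (mod 11), and since 5⁻¹ ≡ 9 (mod 11), t ≡ 4. Hence k ≡ 37161 + 498800·4 = 2032361 (mod 5486800).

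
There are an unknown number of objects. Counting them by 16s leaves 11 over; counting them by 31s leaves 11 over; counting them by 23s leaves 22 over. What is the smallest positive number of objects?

7451

The moduli are pairwise coprime; M = 16·31·23 = 11408.
M/16 = 713; 713 ≡ 9 (mod 16); 9·9 ≡ 1, so inverse 9.
M/31 = 368; 368 ≡ 27 (mod 31); 27·23 ≡ 1, so inverse 23.
M/23 = 496; 496 ≡ 13 (mod 23); 13·16 ≡ 1, so inverse 16.
N ≡ 11·713·9 + 11·368·23 + 22·496·16 = 338283.
338283 mod 11408 = 7451.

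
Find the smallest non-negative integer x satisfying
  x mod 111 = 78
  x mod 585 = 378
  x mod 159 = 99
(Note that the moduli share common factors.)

Combine the congruences pairwise.
gcd(111, 585) = 3 and 3 | (378 − 78), so the pair is consistent; merging gives x ≡ 16173 (mod 21645), where 21645 = lcm(111, 585).
gcd(21645, 159) = 3 and 3 | (99 − 16173), so the pair is consistent; merging gives x ≡ 492363 (mod 1147185), where 1147185 = lcm(21645, 159).
The solution is unique modulo lcm(111, 585, 159) = 1147185.

492363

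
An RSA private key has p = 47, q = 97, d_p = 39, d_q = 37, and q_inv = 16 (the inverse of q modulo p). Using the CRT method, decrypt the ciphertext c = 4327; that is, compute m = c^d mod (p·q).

1254

m₁ = c^(d_p) mod p: c ≡ 3 (mod 47), and 3^39 mod 47 = 32.
m₂ = c^(d_q) mod q: c ≡ 59 (mod 97), and 59^37 mod 97 = 90.
h = q_inv·(m₁ − m₂) mod p = 16·(32 − 90) mod 47 = 12.
m = m₂ + h·q = 90 + 12·97 = 1254.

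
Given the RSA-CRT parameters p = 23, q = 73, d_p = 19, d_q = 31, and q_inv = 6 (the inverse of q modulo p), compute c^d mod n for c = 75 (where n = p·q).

892

m₁ = c^(d_p) mod p: c ≡ 6 (mod 23), and 6^19 mod 23 = 18.
m₂ = c^(d_q) mod q: c ≡ 2 (mod 73), and 2^31 mod 73 = 16.
h = q_inv·(m₁ − m₂) mod p = 6·(18 − 16) mod 23 = 12.
m = m₂ + h·q = 16 + 12·73 = 892.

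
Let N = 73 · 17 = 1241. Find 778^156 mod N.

154

Mod 73: 778 ≡ 48; by Fermat, exponent reduces to 156 mod 72 = 12; 48^12 ≡ 8 (mod 73).
Mod 17: 778 ≡ 13; by Fermat, exponent reduces to 156 mod 16 = 12; 13^12 ≡ 1 (mod 17).
Combine by CRT: x ≡ 8 (mod 73), x ≡ 1 (mod 17) ⇒ x ≡ 154 (mod 1241).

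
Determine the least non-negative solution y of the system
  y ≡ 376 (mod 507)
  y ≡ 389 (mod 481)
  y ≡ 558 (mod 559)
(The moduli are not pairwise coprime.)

gcd(507, 481) = 13 and 13 | (389 − 376), so the pair is consistent; merging gives y ≡ 10009 (mod 18759), where 18759 = lcm(507, 481).
gcd(18759, 559) = 13 and 13 | (558 − 10009), so the pair is consistent; merging gives y ≡ 685333 (mod 806637), where 806637 = lcm(18759, 559).
The solution is unique modulo lcm(507, 481, 559) = 806637.

685333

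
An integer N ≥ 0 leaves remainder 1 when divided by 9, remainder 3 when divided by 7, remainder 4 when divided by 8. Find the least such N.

388

The moduli are pairwise coprime; M = 9·7·8 = 504.
M/9 = 56; 56 ≡ 2 (mod 9); 2·5 ≡ 1, so inverse 5.
M/7 = 72; 72 ≡ 2 (mod 7); 2·4 ≡ 1, so inverse 4.
M/8 = 63; 63 ≡ 7 (mod 8); 7·7 ≡ 1, so inverse 7.
N ≡ 1·56·5 + 3·72·4 + 4·63·7 = 2908.
2908 mod 504 = 388.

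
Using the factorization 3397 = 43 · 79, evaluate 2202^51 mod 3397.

3389

Mod 43: 2202 ≡ 9; by Fermat, exponent reduces to 51 mod 42 = 9; 9^9 ≡ 35 (mod 43).
Mod 79: 2202 ≡ 69; 69^51 ≡ 71 (mod 79).
Combine by CRT: x ≡ 35 (mod 43), x ≡ 71 (mod 79) ⇒ x ≡ 3389 (mod 3397).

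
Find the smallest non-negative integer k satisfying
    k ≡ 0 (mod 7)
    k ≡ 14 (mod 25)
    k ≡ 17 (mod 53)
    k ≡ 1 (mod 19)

5264

Combine the congruences pairwise.
From k ≡ 0 (mod 7) write k = 0 + 7t. Substituting into k ≡ 14 (mod 25) gives 7t ≡ 14 (mod 25), and since 7⁻¹ ≡ 18 (mod 25), t ≡ 2. Hence k ≡ 0 + 7·2 = 14 (mod 175).
From k ≡ 14 (mod 175) write k = 14 + 175t. Substituting into k ≡ 17 (mod 53) gives 175t ≡ 3 (mod 53), and since 16⁻¹ ≡ 10 (mod 53), t ≡ 30. Hence k ≡ 14 + 175·30 = 5264 (mod 9275).
From k ≡ 5264 (mod 9275) write k = 5264 + 9275t. Substituting into k ≡ 1 (mod 19) gives 9275t ≡ 0 (mod 19), and since 3⁻¹ ≡ 13 (mod 19), t ≡ 0. Hence k ≡ 5264 + 9275·0 = 5264 (mod 176225).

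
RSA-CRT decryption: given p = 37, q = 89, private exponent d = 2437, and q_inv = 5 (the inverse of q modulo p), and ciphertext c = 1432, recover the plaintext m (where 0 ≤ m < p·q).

840

d_p = d mod (p−1) = 2437 mod 36 = 25; d_q = d mod (q−1) = 61.
m₁ = c^(d_p) mod p: c ≡ 26 (mod 37), and 26^25 mod 37 = 26.
m₂ = c^(d_q) mod q: c ≡ 8 (mod 89), and 8^61 mod 89 = 39.
h = q_inv·(m₁ − m₂) mod p = 5·(26 − 39) mod 37 = 9.
m = m₂ + h·q = 39 + 9·89 = 840.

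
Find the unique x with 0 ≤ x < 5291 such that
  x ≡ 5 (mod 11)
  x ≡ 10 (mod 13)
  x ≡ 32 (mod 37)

From x ≡ 5 (mod 11) write x = 5 + 11t. Substituting into x ≡ 10 (mod 13) gives 11t ≡ 5 (mod 13), and since 11⁻¹ ≡ 6 (mod 13), t ≡ 4. Hence x ≡ 5 + 11·4 = 49 (mod 143).
From x ≡ 49 (mod 143) write x = 49 + 143t. Substituting into x ≡ 32 (mod 37) gives 143t ≡ 20 (mod 37), and since 32⁻¹ ≡ 22 (mod 37), t ≡ 33. Hence x ≡ 49 + 143·33 = 4768 (mod 5291).

4768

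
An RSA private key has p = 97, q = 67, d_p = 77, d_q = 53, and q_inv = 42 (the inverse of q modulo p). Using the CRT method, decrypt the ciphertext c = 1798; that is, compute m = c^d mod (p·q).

843

m₁ = c^(d_p) mod p: c ≡ 52 (mod 97), and 52^77 mod 97 = 67.
m₂ = c^(d_q) mod q: c ≡ 56 (mod 67), and 56^53 mod 67 = 39.
h = q_inv·(m₁ − m₂) mod p = 42·(67 − 39) mod 97 = 12.
m = m₂ + h·q = 39 + 12·67 = 843.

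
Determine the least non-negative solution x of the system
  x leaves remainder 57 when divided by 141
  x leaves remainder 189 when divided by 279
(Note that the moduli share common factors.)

12465

gcd(141, 279) = 3 and 3 | (189 − 57), so the pair is consistent; merging gives x ≡ 12465 (mod 13113), where 13113 = lcm(141, 279).
The solution is unique modulo lcm(141, 279) = 13113.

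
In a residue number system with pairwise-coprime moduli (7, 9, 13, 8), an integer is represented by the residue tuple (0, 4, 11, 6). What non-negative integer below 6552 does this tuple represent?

From x ≡ 0 (mod 7) write x = 0 + 7t. Substituting into x ≡ 4 (mod 9) gives 7t ≡ 4 (mod 9), and since 7⁻¹ ≡ 4 (mod 9), t ≡ 7. Hence x ≡ 0 + 7·7 = 49 (mod 63).
From x ≡ 49 (mod 63) write x = 49 + 63t. Substituting into x ≡ 11 (mod 13) gives 63t ≡ 1 (mod 13), and since 11⁻¹ ≡ 6 (mod 13), t ≡ 6. Hence x ≡ 49 + 63·6 = 427 (mod 819).
From x ≡ 427 (mod 819) write x = 427 + 819t. Substituting into x ≡ 6 (mod 8) gives 819t ≡ 3 (mod 8), and since 3⁻¹ ≡ 3 (mod 8), t ≡ 1. Hence x ≡ 427 + 819·1 = 1246 (mod 6552).

1246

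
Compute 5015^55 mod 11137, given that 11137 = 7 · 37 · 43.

8823

Mod 7: 5015 ≡ 3; by Fermat, exponent reduces to 55 mod 6 = 1; 3^1 ≡ 3 (mod 7).
Mod 37: 5015 ≡ 20; by Fermat, exponent reduces to 55 mod 36 = 19; 20^19 ≡ 17 (mod 37).
Mod 43: 5015 ≡ 27; by Fermat, exponent reduces to 55 mod 42 = 13; 27^13 ≡ 8 (mod 43).
Combine by CRT: x ≡ 3 (mod 7), x ≡ 17 (mod 37), x ≡ 8 (mod 43) ⇒ x ≡ 8823 (mod 11137).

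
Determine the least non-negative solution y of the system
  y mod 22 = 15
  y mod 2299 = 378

Combine the congruences pairwise.
gcd(22, 2299) = 11 and 11 | (378 − 15), so the pair is consistent; merging gives y ≡ 2677 (mod 4598), where 4598 = lcm(22, 2299).
The solution is unique modulo lcm(22, 2299) = 4598.

2677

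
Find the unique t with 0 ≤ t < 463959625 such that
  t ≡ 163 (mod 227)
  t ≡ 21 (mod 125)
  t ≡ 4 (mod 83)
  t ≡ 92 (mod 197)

The moduli are pairwise coprime; N = 227·125·83·197 = 463959625.
N/227 = 2043875; 2043875 ≡ 194 (mod 227); 194·55 ≡ 1, so inverse 55.
N/125 = 3711677; 3711677 ≡ 52 (mod 125); 52·113 ≡ 1, so inverse 113.
N/83 = 5589875; 5589875 ≡ 74 (mod 83); 74·46 ≡ 1, so inverse 46.
N/197 = 2355125; 2355125 ≡ 187 (mod 197); 187·59 ≡ 1, so inverse 59.
t ≡ 163·2043875·55 + 21·3711677·113 + 4·5589875·46 + 92·2355125·59 = 40943304396.
40943304396 mod 463959625 = 114857396.

114857396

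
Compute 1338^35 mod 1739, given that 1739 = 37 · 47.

Mod 37: 1338 ≡ 6; 6^35 ≡ 31 (mod 37).
Mod 47: 1338 ≡ 22; 22^35 ≡ 5 (mod 47).
Combine by CRT: x ≡ 31 (mod 37), x ≡ 5 (mod 47) ⇒ x ≡ 475 (mod 1739).

475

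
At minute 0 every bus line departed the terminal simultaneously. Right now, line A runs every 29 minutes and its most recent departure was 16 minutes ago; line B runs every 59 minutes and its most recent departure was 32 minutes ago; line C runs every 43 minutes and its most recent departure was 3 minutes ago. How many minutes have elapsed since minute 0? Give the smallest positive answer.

21331

From t ≡ 16 (mod 29) write t = 16 + 29s. Substituting into t ≡ 32 (mod 59) gives 29s ≡ 16 (mod 59), and since 29⁻¹ ≡ 57 (mod 59), s ≡ 27. Hence t ≡ 16 + 29·27 = 799 (mod 1711).
From t ≡ 799 (mod 1711) write t = 799 + 1711s. Substituting into t ≡ 3 (mod 43) gives 1711s ≡ 21 (mod 43), and since 34⁻¹ ≡ 19 (mod 43), s ≡ 12. Hence t ≡ 799 + 1711·12 = 21331 (mod 73573).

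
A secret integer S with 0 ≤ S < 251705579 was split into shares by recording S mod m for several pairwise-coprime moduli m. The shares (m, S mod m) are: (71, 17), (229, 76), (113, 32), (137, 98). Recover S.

78283268

The moduli are pairwise coprime; N = 71·229·113·137 = 251705579.
N/71 = 3545149; 3545149 ≡ 48 (mod 71); 48·37 ≡ 1, so inverse 37.
N/229 = 1099151; 1099151 ≡ 180 (mod 229); 180·14 ≡ 1, so inverse 14.
N/113 = 2227483; 2227483 ≡ 27 (mod 113); 27·67 ≡ 1, so inverse 67.
N/137 = 1837267; 1837267 ≡ 97 (mod 137); 97·113 ≡ 1, so inverse 113.
S ≡ 17·3545149·37 + 76·1099151·14 + 32·2227483·67 + 98·1837267·113 = 28521013695.
28521013695 mod 251705579 = 78283268.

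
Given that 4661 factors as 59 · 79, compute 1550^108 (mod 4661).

Mod 59: 1550 ≡ 16; by Fermat, exponent reduces to 108 mod 58 = 50; 16^50 ≡ 22 (mod 59).
Mod 79: 1550 ≡ 49; by Fermat, exponent reduces to 108 mod 78 = 30; 49^30 ≡ 62 (mod 79).
Combine by CRT: x ≡ 22 (mod 59), x ≡ 62 (mod 79) ⇒ x ≡ 4565 (mod 4661).

4565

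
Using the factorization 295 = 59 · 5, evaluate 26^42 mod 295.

Mod 59: 26 ≡ 26; 26^42 ≡ 7 (mod 59).
Mod 5: 26 ≡ 1; by Fermat, exponent reduces to 42 mod 4 = 2; 1^2 ≡ 1 (mod 5).
Combine by CRT: x ≡ 7 (mod 59), x ≡ 1 (mod 5) ⇒ x ≡ 66 (mod 295).

66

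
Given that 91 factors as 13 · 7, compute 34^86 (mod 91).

64

Mod 13: 34 ≡ 8; by Fermat, exponent reduces to 86 mod 12 = 2; 8^2 ≡ 12 (mod 13).
Mod 7: 34 ≡ 6; by Fermat, exponent reduces to 86 mod 6 = 2; 6^2 ≡ 1 (mod 7).
Combine by CRT: x ≡ 12 (mod 13), x ≡ 1 (mod 7) ⇒ x ≡ 64 (mod 91).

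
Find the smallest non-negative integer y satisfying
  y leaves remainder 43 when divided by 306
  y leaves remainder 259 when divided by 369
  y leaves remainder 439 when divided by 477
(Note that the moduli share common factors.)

gcd(306, 369) = 9 and 9 | (259 − 43), so the pair is consistent; merging gives y ≡ 6163 (mod 12546), where 12546 = lcm(306, 369).
gcd(12546, 477) = 9 and 9 | (439 − 6163), so the pair is consistent; merging gives y ≡ 6163 (mod 664938), where 664938 = lcm(12546, 477).
The solution is unique modulo lcm(306, 369, 477) = 664938.

6163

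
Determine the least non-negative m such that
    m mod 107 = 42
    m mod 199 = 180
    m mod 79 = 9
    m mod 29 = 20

244751

The moduli are pairwise coprime; N = 107·199·79·29 = 48782263.
N/107 = 455909; 455909 ≡ 89 (mod 107); 89·101 ≡ 1, so inverse 101.
N/199 = 245137; 245137 ≡ 168 (mod 199); 168·77 ≡ 1, so inverse 77.
N/79 = 617497; 617497 ≡ 33 (mod 79); 33·12 ≡ 1, so inverse 12.
N/29 = 1682147; 1682147 ≡ 2 (mod 29); 2·15 ≡ 1, so inverse 15.
m ≡ 42·455909·101 + 180·245137·77 + 9·617497·12 + 20·1682147·15 = 5902898574.
5902898574 mod 48782263 = 244751.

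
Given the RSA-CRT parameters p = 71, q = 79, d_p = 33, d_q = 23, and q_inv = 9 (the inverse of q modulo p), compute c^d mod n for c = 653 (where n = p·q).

m₁ = c^(d_p) mod p: c ≡ 14 (mod 71), and 14^33 mod 71 = 46.
m₂ = c^(d_q) mod q: c ≡ 21 (mod 79), and 21^23 mod 79 = 22.
h = q_inv·(m₁ − m₂) mod p = 9·(46 − 22) mod 71 = 3.
m = m₂ + h·q = 22 + 3·79 = 259.

259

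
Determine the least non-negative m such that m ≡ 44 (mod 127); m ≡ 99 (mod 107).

10585

From m ≡ 44 (mod 127) write m = 44 + 127t. Substituting into m ≡ 99 (mod 107) gives 127t ≡ 55 (mod 107), and since 20⁻¹ ≡ 91 (mod 107), t ≡ 83. Hence m ≡ 44 + 127·83 = 10585 (mod 13589).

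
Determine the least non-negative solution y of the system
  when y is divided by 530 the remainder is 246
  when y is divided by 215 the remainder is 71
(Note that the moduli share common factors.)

5016

Combine the congruences pairwise.
gcd(530, 215) = 5 and 5 | (71 − 246), so the pair is consistent; merging gives y ≡ 5016 (mod 22790), where 22790 = lcm(530, 215).
The solution is unique modulo lcm(530, 215) = 22790.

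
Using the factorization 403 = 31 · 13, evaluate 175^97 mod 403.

Mod 31: 175 ≡ 20; by Fermat, exponent reduces to 97 mod 30 = 7; 20^7 ≡ 18 (mod 31).
Mod 13: 175 ≡ 6; by Fermat, exponent reduces to 97 mod 12 = 1; 6^1 ≡ 6 (mod 13).
Combine by CRT: x ≡ 18 (mod 31), x ≡ 6 (mod 13) ⇒ x ≡ 266 (mod 403).

266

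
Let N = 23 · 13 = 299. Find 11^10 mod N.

Mod 23: 11 ≡ 11; 11^10 ≡ 2 (mod 23).
Mod 13: 11 ≡ 11; 11^10 ≡ 10 (mod 13).
Combine by CRT: x ≡ 2 (mod 23), x ≡ 10 (mod 13) ⇒ x ≡ 140 (mod 299).

140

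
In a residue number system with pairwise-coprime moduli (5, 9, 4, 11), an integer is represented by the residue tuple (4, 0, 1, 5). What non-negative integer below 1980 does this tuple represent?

1809

From x ≡ 4 (mod 5) write x = 4 + 5t. Substituting into x ≡ 0 (mod 9) gives 5t ≡ 5 (mod 9), and since 5⁻¹ ≡ 2 (mod 9), t ≡ 1. Hence x ≡ 4 + 5·1 = 9 (mod 45).
From x ≡ 9 (mod 45) write x = 9 + 45t. Substituting into x ≡ 1 (mod 4) gives 45t ≡ 0 (mod 4), and since 1⁻¹ ≡ 1 (mod 4), t ≡ 0. Hence x ≡ 9 + 45·0 = 9 (mod 180).
From x ≡ 9 (mod 180) write x = 9 + 180t. Substituting into x ≡ 5 (mod 11) gives 180t ≡ 7 (mod 11), and since 4⁻¹ ≡ 3 (mod 11), t ≡ 10. Hence x ≡ 9 + 180·10 = 1809 (mod 1980).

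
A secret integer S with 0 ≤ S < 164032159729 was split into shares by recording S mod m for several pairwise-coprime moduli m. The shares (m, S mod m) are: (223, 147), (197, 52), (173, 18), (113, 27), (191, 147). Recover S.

The moduli are pairwise coprime; N = 223·197·173·113·191 = 164032159729.
N/223 = 735570223; 735570223 ≡ 40 (mod 223); 40·184 ≡ 1, so inverse 184.
N/197 = 832650557; 832650557 ≡ 113 (mod 197); 113·68 ≡ 1, so inverse 68.
N/173 = 948162773; 948162773 ≡ 116 (mod 173); 116·88 ≡ 1, so inverse 88.
N/113 = 1451612033; 1451612033 ≡ 21 (mod 113); 21·70 ≡ 1, so inverse 70.
N/191 = 858807119; 858807119 ≡ 67 (mod 191); 67·134 ≡ 1, so inverse 134.
S ≡ 147·735570223·184 + 52·832650557·68 + 18·948162773·88 + 27·1451612033·70 + 147·858807119·134 = 44002174966120.
44002174966120 mod 164032159729 = 41556158748.

41556158748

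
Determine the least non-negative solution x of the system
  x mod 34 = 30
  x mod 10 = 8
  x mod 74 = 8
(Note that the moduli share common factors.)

Combine the congruences pairwise.
gcd(34, 10) = 2 and 2 | (8 − 30), so the pair is consistent; merging gives x ≡ 98 (mod 170), where 170 = lcm(34, 10).
gcd(170, 74) = 2 and 2 | (8 − 98), so the pair is consistent; merging gives x ≡ 1118 (mod 6290), where 6290 = lcm(170, 74).
The solution is unique modulo lcm(34, 10, 74) = 6290.

1118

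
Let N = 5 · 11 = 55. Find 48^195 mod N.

Mod 5: 48 ≡ 3; by Fermat, exponent reduces to 195 mod 4 = 3; 3^3 ≡ 2 (mod 5).
Mod 11: 48 ≡ 4; by Fermat, exponent reduces to 195 mod 10 = 5; 4^5 ≡ 1 (mod 11).
Combine by CRT: x ≡ 2 (mod 5), x ≡ 1 (mod 11) ⇒ x ≡ 12 (mod 55).

12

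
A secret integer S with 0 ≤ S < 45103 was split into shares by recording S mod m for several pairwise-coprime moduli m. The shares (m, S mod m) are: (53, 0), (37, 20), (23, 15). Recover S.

15264

The moduli are pairwise coprime; N = 53·37·23 = 45103.
N/53 = 851; 851 ≡ 3 (mod 53); 3·18 ≡ 1, so inverse 18.
N/37 = 1219; 1219 ≡ 35 (mod 37); 35·18 ≡ 1, so inverse 18.
N/23 = 1961; 1961 ≡ 6 (mod 23); 6·4 ≡ 1, so inverse 4.
S ≡ 0·851·18 + 20·1219·18 + 15·1961·4 = 556500.
556500 mod 45103 = 15264.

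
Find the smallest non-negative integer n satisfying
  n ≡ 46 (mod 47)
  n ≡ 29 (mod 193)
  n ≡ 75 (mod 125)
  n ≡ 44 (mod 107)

80721700

The moduli are pairwise coprime; M = 47·193·125·107 = 121324625.
M/47 = 2581375; 2581375 ≡ 41 (mod 47); 41·39 ≡ 1, so inverse 39.
M/193 = 628625; 628625 ≡ 24 (mod 193); 24·185 ≡ 1, so inverse 185.
M/125 = 970597; 970597 ≡ 97 (mod 125); 97·58 ≡ 1, so inverse 58.
M/107 = 1133875; 1133875 ≡ 103 (mod 107); 103·80 ≡ 1, so inverse 80.
n ≡ 46·2581375·39 + 29·628625·185 + 75·970597·58 + 44·1133875·80 = 16216896825.
16216896825 mod 121324625 = 80721700.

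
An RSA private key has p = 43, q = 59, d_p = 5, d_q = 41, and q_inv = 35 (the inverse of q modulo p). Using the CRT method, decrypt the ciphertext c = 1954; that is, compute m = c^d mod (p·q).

245

m₁ = c^(d_p) mod p: c ≡ 19 (mod 43), and 19^5 mod 43 = 30.
m₂ = c^(d_q) mod q: c ≡ 7 (mod 59), and 7^41 mod 59 = 9.
h = q_inv·(m₁ − m₂) mod p = 35·(30 − 9) mod 43 = 4.
m = m₂ + h·q = 9 + 4·59 = 245.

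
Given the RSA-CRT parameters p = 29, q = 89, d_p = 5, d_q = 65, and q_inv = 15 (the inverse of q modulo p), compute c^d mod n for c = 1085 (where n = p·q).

157

m₁ = c^(d_p) mod p: c ≡ 12 (mod 29), and 12^5 mod 29 = 12.
m₂ = c^(d_q) mod q: c ≡ 17 (mod 89), and 17^65 mod 89 = 68.
h = q_inv·(m₁ − m₂) mod p = 15·(12 − 68) mod 29 = 1.
m = m₂ + h·q = 68 + 1·89 = 157.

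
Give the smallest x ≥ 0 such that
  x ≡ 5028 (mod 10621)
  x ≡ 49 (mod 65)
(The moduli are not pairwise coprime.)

15649

gcd(10621, 65) = 13 and 13 | (49 − 5028), so the pair is consistent; merging gives x ≡ 15649 (mod 53105), where 53105 = lcm(10621, 65).
The solution is unique modulo lcm(10621, 65) = 53105.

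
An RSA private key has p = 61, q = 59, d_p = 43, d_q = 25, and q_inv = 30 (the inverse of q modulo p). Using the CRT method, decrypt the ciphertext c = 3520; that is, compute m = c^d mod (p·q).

m₁ = c^(d_p) mod p: c ≡ 43 (mod 61), and 43^43 mod 61 = 7.
m₂ = c^(d_q) mod q: c ≡ 39 (mod 59), and 39^25 mod 59 = 37.
h = q_inv·(m₁ − m₂) mod p = 30·(7 − 37) mod 61 = 15.
m = m₂ + h·q = 37 + 15·59 = 922.

922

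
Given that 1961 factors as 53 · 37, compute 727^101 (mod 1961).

Mod 53: 727 ≡ 38; by Fermat, exponent reduces to 101 mod 52 = 49; 38^49 ≡ 25 (mod 53).
Mod 37: 727 ≡ 24; by Fermat, exponent reduces to 101 mod 36 = 29; 24^29 ≡ 15 (mod 37).
Combine by CRT: x ≡ 25 (mod 53), x ≡ 15 (mod 37) ⇒ x ≡ 237 (mod 1961).

237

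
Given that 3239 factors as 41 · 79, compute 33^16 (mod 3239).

1035

Mod 41: 33 ≡ 33; 33^16 ≡ 10 (mod 41).
Mod 79: 33 ≡ 33; 33^16 ≡ 8 (mod 79).
Combine by CRT: x ≡ 10 (mod 41), x ≡ 8 (mod 79) ⇒ x ≡ 1035 (mod 3239).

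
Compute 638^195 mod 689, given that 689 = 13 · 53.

Mod 13: 638 ≡ 1; by Fermat, exponent reduces to 195 mod 12 = 3; 1^3 ≡ 1 (mod 13).
Mod 53: 638 ≡ 2; by Fermat, exponent reduces to 195 mod 52 = 39; 2^39 ≡ 23 (mod 53).
Combine by CRT: x ≡ 1 (mod 13), x ≡ 23 (mod 53) ⇒ x ≡ 235 (mod 689).

235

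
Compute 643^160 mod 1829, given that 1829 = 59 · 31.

1551

Mod 59: 643 ≡ 53; by Fermat, exponent reduces to 160 mod 58 = 44; 53^44 ≡ 17 (mod 59).
Mod 31: 643 ≡ 23; by Fermat, exponent reduces to 160 mod 30 = 10; 23^10 ≡ 1 (mod 31).
Combine by CRT: x ≡ 17 (mod 59), x ≡ 1 (mod 31) ⇒ x ≡ 1551 (mod 1829).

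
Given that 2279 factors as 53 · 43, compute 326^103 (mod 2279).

1133

Mod 53: 326 ≡ 8; by Fermat, exponent reduces to 103 mod 52 = 51; 8^51 ≡ 20 (mod 53).
Mod 43: 326 ≡ 25; by Fermat, exponent reduces to 103 mod 42 = 19; 25^19 ≡ 15 (mod 43).
Combine by CRT: x ≡ 20 (mod 53), x ≡ 15 (mod 43) ⇒ x ≡ 1133 (mod 2279).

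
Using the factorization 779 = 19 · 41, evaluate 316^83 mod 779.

Mod 19: 316 ≡ 12; by Fermat, exponent reduces to 83 mod 18 = 11; 12^11 ≡ 8 (mod 19).
Mod 41: 316 ≡ 29; by Fermat, exponent reduces to 83 mod 40 = 3; 29^3 ≡ 35 (mod 41).
Combine by CRT: x ≡ 8 (mod 19), x ≡ 35 (mod 41) ⇒ x ≡ 445 (mod 779).

445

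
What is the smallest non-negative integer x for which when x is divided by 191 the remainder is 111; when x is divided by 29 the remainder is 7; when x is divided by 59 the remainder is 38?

326721

From x ≡ 111 (mod 191) write x = 111 + 191t. Substituting into x ≡ 7 (mod 29) gives 191t ≡ 12 (mod 29), and since 17⁻¹ ≡ 12 (mod 29), t ≡ 28. Hence x ≡ 111 + 191·28 = 5459 (mod 5539).
From x ≡ 5459 (mod 5539) write x = 5459 + 5539t. Substituting into x ≡ 38 (mod 59) gives 5539t ≡ 7 (mod 59), and since 52⁻¹ ≡ 42 (mod 59), t ≡ 58. Hence x ≡ 5459 + 5539·58 = 326721 (mod 326801).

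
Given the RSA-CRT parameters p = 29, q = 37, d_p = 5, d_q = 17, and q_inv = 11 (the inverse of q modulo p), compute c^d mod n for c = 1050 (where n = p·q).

584

m₁ = c^(d_p) mod p: c ≡ 6 (mod 29), and 6^5 mod 29 = 4.
m₂ = c^(d_q) mod q: c ≡ 14 (mod 37), and 14^17 mod 37 = 29.
h = q_inv·(m₁ − m₂) mod p = 11·(4 − 29) mod 29 = 15.
m = m₂ + h·q = 29 + 15·37 = 584.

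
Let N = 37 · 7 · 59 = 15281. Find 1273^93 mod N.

Mod 37: 1273 ≡ 15; by Fermat, exponent reduces to 93 mod 36 = 21; 15^21 ≡ 29 (mod 37).
Mod 7: 1273 ≡ 6; by Fermat, exponent reduces to 93 mod 6 = 3; 6^3 ≡ 6 (mod 7).
Mod 59: 1273 ≡ 34; by Fermat, exponent reduces to 93 mod 58 = 35; 34^35 ≡ 18 (mod 59).
Combine by CRT: x ≡ 29 (mod 37), x ≡ 6 (mod 7), x ≡ 18 (mod 59) ⇒ x ≡ 14237 (mod 15281).

14237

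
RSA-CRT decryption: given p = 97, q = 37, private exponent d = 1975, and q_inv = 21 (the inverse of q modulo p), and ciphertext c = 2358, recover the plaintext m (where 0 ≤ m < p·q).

434

d_p = d mod (p−1) = 1975 mod 96 = 55; d_q = d mod (q−1) = 31.
m₁ = c^(d_p) mod p: c ≡ 30 (mod 97), and 30^55 mod 97 = 46.
m₂ = c^(d_q) mod q: c ≡ 27 (mod 37), and 27^31 mod 37 = 27.
h = q_inv·(m₁ − m₂) mod p = 21·(46 − 27) mod 97 = 11.
m = m₂ + h·q = 27 + 11·37 = 434.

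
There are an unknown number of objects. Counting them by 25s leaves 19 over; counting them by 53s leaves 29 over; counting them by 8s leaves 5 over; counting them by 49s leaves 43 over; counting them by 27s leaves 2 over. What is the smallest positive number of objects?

9215669

The moduli are pairwise coprime; M = 25·53·8·49·27 = 14023800.
M/25 = 560952; 560952 ≡ 2 (mod 25); 2·13 ≡ 1, so inverse 13.
M/53 = 264600; 264600 ≡ 24 (mod 53); 24·42 ≡ 1, so inverse 42.
M/8 = 1752975; 1752975 ≡ 7 (mod 8); 7·7 ≡ 1, so inverse 7.
M/49 = 286200; 286200 ≡ 40 (mod 49); 40·38 ≡ 1, so inverse 38.
M/27 = 519400; 519400 ≡ 1 (mod 27), inverse 1.
N ≡ 19·560952·13 + 29·264600·42 + 5·1752975·7 + 43·286200·38 + 2·519400·1 = 990881669.
990881669 mod 14023800 = 9215669.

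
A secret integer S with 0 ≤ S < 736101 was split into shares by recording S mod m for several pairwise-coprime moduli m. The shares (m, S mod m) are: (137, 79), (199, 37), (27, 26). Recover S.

The moduli are pairwise coprime; N = 137·199·27 = 736101.
N/137 = 5373; 5373 ≡ 30 (mod 137); 30·32 ≡ 1, so inverse 32.
N/199 = 3699; 3699 ≡ 117 (mod 199); 117·182 ≡ 1, so inverse 182.
N/27 = 27263; 27263 ≡ 20 (mod 27); 20·23 ≡ 1, so inverse 23.
S ≡ 79·5373·32 + 37·3699·182 + 26·27263·23 = 54795284.
54795284 mod 736101 = 323810.

323810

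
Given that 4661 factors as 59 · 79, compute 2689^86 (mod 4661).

557

Mod 59: 2689 ≡ 34; by Fermat, exponent reduces to 86 mod 58 = 28; 34^28 ≡ 26 (mod 59).
Mod 79: 2689 ≡ 3; by Fermat, exponent reduces to 86 mod 78 = 8; 3^8 ≡ 4 (mod 79).
Combine by CRT: x ≡ 26 (mod 59), x ≡ 4 (mod 79) ⇒ x ≡ 557 (mod 4661).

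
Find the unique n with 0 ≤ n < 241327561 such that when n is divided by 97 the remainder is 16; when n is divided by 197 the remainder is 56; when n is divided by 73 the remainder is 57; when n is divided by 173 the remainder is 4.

3061239

The moduli are pairwise coprime; M = 97·197·73·173 = 241327561.
M/97 = 2487913; 2487913 ≡ 57 (mod 97); 57·80 ≡ 1, so inverse 80.
M/197 = 1225013; 1225013 ≡ 67 (mod 197); 67·50 ≡ 1, so inverse 50.
M/73 = 3305857; 3305857 ≡ 52 (mod 73); 52·66 ≡ 1, so inverse 66.
M/173 = 1394957; 1394957 ≡ 58 (mod 173); 58·3 ≡ 1, so inverse 3.
n ≡ 16·2487913·80 + 56·1225013·50 + 57·3305857·66 + 4·1394957·3 = 19067938558.
19067938558 mod 241327561 = 3061239.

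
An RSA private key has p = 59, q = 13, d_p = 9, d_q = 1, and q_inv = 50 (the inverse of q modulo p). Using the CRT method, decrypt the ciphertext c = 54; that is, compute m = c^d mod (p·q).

483

m₁ = c^(d_p) mod p: c ≡ 54 (mod 59), and 54^9 mod 59 = 11.
m₂ = c^(d_q) mod q: c ≡ 2 (mod 13), and 2^1 mod 13 = 2.
h = q_inv·(m₁ − m₂) mod p = 50·(11 − 2) mod 59 = 37.
m = m₂ + h·q = 2 + 37·13 = 483.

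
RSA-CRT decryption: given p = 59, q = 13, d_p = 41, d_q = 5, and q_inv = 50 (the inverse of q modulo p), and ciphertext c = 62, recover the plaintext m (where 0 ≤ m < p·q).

m₁ = c^(d_p) mod p: c ≡ 3 (mod 59), and 3^41 mod 59 = 28.
m₂ = c^(d_q) mod q: c ≡ 10 (mod 13), and 10^5 mod 13 = 4.
h = q_inv·(m₁ − m₂) mod p = 50·(28 − 4) mod 59 = 20.
m = m₂ + h·q = 4 + 20·13 = 264.

264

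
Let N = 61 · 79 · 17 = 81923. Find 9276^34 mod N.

Mod 61: 9276 ≡ 4; 4^34 ≡ 12 (mod 61).
Mod 79: 9276 ≡ 33; 33^34 ≡ 18 (mod 79).
Mod 17: 9276 ≡ 11; by Fermat, exponent reduces to 34 mod 16 = 2; 11^2 ≡ 2 (mod 17).
Combine by CRT: x ≡ 12 (mod 61), x ≡ 18 (mod 79), x ≡ 2 (mod 17) ⇒ x ≡ 64245 (mod 81923).

64245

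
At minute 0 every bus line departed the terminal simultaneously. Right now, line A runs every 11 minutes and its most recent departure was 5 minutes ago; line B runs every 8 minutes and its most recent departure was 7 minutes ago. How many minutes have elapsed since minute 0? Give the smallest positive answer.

From t ≡ 5 (mod 11) write t = 5 + 11s. Substituting into t ≡ 7 (mod 8) gives 11s ≡ 2 (mod 8), and since 3⁻¹ ≡ 3 (mod 8), s ≡ 6. Hence t ≡ 5 + 11·6 = 71 (mod 88).

71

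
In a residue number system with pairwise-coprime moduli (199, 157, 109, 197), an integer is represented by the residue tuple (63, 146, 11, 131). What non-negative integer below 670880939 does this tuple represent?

The moduli are pairwise coprime; N = 199·157·109·197 = 670880939.
N/199 = 3371261; 3371261 ≡ 2 (mod 199); 2·100 ≡ 1, so inverse 100.
N/157 = 4273127; 4273127 ≡ 58 (mod 157); 58·111 ≡ 1, so inverse 111.
N/109 = 6154871; 6154871 ≡ 77 (mod 109); 77·17 ≡ 1, so inverse 17.
N/197 = 3405487; 3405487 ≡ 145 (mod 197); 145·125 ≡ 1, so inverse 125.
x ≡ 63·3371261·100 + 146·4273127·111 + 11·6154871·17 + 131·3405487·125 = 147405050964.
147405050964 mod 670880939 = 482125323.

482125323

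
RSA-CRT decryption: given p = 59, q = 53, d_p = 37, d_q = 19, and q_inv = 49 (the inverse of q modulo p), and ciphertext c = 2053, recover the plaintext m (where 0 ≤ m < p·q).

451

m₁ = c^(d_p) mod p: c ≡ 47 (mod 59), and 47^37 mod 59 = 38.
m₂ = c^(d_q) mod q: c ≡ 39 (mod 53), and 39^19 mod 53 = 27.
h = q_inv·(m₁ − m₂) mod p = 49·(38 − 27) mod 59 = 8.
m = m₂ + h·q = 27 + 8·53 = 451.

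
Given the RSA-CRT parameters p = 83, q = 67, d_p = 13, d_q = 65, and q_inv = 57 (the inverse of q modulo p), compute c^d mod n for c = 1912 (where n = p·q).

m₁ = c^(d_p) mod p: c ≡ 3 (mod 83), and 3^13 mod 83 = 59.
m₂ = c^(d_q) mod q: c ≡ 36 (mod 67), and 36^65 mod 67 = 54.
h = q_inv·(m₁ − m₂) mod p = 57·(59 − 54) mod 83 = 36.
m = m₂ + h·q = 54 + 36·67 = 2466.

2466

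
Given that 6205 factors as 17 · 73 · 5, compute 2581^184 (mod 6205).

6136

Mod 17: 2581 ≡ 14; by Fermat, exponent reduces to 184 mod 16 = 8; 14^8 ≡ 16 (mod 17).
Mod 73: 2581 ≡ 26; by Fermat, exponent reduces to 184 mod 72 = 40; 26^40 ≡ 4 (mod 73).
Mod 5: 2581 ≡ 1; since 4 | 184, by Fermat 1^184 ≡ 1 (mod 5).
Combine by CRT: x ≡ 16 (mod 17), x ≡ 4 (mod 73), x ≡ 1 (mod 5) ⇒ x ≡ 6136 (mod 6205).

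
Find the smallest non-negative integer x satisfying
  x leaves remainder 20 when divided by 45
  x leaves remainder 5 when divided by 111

gcd(45, 111) = 3 and 3 | (5 − 20), so the pair is consistent; merging gives x ≡ 560 (mod 1665), where 1665 = lcm(45, 111).
The solution is unique modulo lcm(45, 111) = 1665.

560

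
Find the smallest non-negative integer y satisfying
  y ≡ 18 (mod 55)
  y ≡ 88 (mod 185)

458

gcd(55, 185) = 5 and 5 | (88 − 18), so the pair is consistent; merging gives y ≡ 458 (mod 2035), where 2035 = lcm(55, 185).
The solution is unique modulo lcm(55, 185) = 2035.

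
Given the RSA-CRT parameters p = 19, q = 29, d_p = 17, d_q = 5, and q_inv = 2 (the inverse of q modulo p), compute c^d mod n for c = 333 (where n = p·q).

m₁ = c^(d_p) mod p: c ≡ 10 (mod 19), and 10^17 mod 19 = 2.
m₂ = c^(d_q) mod q: c ≡ 14 (mod 29), and 14^5 mod 29 = 19.
h = q_inv·(m₁ − m₂) mod p = 2·(2 − 19) mod 19 = 4.
m = m₂ + h·q = 19 + 4·29 = 135.

135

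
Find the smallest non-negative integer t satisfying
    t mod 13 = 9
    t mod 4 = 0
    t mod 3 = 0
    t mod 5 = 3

The moduli are pairwise coprime; N = 13·4·3·5 = 780.
N/13 = 60; 60 ≡ 8 (mod 13); 8·5 ≡ 1, so inverse 5.
N/4 = 195; 195 ≡ 3 (mod 4); 3·3 ≡ 1, so inverse 3.
N/3 = 260; 260 ≡ 2 (mod 3); 2·2 ≡ 1, so inverse 2.
N/5 = 156; 156 ≡ 1 (mod 5), inverse 1.
t ≡ 9·60·5 + 0·195·3 + 0·260·2 + 3·156·1 = 3168.
3168 mod 780 = 48.

48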